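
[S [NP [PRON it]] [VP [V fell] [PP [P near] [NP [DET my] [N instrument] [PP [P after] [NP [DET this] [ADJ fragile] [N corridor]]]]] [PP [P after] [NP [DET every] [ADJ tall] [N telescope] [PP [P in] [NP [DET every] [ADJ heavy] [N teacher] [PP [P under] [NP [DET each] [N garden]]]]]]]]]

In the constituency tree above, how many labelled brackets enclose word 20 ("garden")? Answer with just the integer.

Counting open brackets not yet closed at "garden": [S [VP [PP [NP [PP [NP [PP [NP [N = 9.

9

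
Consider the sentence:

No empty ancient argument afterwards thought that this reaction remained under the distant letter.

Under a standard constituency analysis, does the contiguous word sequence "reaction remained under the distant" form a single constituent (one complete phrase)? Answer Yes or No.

The smallest constituent containing the whole sequence is the clause [S this reaction remained under the distant letter], but the sequence is only part of it — it straddles the boundary between noun phrase "this reaction" and verb phrase "remained under the distant letter".

No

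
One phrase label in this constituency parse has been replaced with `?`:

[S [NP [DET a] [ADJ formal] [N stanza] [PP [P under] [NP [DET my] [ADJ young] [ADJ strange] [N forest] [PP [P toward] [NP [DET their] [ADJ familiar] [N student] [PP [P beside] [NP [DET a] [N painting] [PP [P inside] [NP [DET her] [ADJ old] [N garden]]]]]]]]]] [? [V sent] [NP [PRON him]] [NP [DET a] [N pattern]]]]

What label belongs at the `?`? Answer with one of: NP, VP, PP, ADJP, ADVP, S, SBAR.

A constituent whose immediate children are V 'sent', NP, NP is a verb phrase: VP.

VP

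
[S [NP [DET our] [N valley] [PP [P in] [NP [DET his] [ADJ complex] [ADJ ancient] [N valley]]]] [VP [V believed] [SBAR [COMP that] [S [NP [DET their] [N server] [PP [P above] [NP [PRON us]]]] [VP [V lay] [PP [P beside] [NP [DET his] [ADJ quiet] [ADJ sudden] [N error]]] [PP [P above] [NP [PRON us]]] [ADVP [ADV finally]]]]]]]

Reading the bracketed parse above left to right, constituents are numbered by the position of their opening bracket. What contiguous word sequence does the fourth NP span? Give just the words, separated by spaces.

Opening `[NP` markers occur at word positions 1, 4, 10, 13, 16, 21; the fourth of these opens the constituent [NP us].

us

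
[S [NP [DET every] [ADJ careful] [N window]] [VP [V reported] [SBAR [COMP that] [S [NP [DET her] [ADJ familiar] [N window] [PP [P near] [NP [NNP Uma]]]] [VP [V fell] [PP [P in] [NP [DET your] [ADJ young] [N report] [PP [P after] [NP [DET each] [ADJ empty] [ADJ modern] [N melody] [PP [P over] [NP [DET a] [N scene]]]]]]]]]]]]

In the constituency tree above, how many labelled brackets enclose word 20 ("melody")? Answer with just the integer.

10

Counting open brackets not yet closed at "melody": [S [VP [SBAR [S [VP [PP [NP [PP [NP [N = 10.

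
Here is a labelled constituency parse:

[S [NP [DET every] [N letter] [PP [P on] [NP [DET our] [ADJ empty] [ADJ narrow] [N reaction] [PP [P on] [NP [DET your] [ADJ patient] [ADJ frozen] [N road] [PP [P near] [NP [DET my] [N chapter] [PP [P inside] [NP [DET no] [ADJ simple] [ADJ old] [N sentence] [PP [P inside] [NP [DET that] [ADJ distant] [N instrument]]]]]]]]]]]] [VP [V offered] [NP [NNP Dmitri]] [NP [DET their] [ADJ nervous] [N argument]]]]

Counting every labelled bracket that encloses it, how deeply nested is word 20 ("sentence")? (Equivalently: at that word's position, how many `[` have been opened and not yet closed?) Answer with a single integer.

11

The word sits inside N, which is inside NP, inside PP, inside NP, inside PP, inside NP, inside PP, inside NP, inside PP, inside NP, inside S — 11 brackets in all.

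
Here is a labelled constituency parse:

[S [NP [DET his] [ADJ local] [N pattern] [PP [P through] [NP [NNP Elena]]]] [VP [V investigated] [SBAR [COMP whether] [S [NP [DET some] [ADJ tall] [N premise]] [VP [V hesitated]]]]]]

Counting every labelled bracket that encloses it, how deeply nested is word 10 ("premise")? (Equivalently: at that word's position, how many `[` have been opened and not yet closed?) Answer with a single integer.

6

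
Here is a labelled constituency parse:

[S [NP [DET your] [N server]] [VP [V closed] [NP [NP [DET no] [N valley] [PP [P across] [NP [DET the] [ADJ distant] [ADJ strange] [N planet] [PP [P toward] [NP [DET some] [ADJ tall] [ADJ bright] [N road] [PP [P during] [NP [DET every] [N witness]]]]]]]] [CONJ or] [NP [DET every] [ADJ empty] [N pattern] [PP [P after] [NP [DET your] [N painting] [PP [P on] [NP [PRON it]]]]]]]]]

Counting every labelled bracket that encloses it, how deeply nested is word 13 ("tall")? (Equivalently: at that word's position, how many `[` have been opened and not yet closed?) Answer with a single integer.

9

Counting open brackets not yet closed at "tall": [S [VP [NP [NP [PP [NP [PP [NP [ADJ = 9.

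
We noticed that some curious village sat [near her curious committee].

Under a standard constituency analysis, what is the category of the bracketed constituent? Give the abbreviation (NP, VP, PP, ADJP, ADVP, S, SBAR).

The span is built around the preposition "near" — a prepositional phrase (PP).

PP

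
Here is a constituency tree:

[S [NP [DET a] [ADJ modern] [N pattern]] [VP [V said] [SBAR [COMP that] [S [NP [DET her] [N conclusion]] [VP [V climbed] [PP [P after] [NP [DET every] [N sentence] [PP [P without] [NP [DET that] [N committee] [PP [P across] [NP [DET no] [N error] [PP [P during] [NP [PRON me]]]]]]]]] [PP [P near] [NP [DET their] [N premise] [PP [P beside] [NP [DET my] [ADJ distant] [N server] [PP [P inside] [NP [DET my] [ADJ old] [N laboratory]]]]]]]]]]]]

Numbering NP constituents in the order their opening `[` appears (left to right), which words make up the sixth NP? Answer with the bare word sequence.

The NP opening brackets appear, in order, over: "a modern pattern"; "her conclusion"; "every sentence without that committee across no error during me"; "that committee across no error during me"; "no error during me"; "me"; "their premise beside my distant server inside my old laboratory"; "my distant server inside my old laboratory"; "my old laboratory". The sixth one spans "me".

me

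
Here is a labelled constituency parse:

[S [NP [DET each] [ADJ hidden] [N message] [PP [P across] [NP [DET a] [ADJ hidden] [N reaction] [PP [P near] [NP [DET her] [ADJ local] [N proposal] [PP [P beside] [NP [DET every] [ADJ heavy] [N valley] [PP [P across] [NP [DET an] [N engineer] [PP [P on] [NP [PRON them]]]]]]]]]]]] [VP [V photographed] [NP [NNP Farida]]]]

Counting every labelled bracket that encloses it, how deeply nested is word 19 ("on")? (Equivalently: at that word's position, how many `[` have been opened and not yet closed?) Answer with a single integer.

12

Counting open brackets not yet closed at "on": [S [NP [PP [NP [PP [NP [PP [NP [PP [NP [PP [P = 12.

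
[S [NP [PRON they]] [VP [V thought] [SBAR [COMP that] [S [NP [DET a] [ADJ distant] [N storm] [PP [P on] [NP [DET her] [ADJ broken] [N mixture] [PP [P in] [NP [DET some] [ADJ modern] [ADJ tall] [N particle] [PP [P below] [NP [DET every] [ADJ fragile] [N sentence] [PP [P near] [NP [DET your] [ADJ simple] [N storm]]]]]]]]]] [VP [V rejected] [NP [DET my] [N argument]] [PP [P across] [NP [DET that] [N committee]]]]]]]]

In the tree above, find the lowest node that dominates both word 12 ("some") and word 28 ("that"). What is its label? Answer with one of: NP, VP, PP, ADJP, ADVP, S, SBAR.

S

Word 12 lies under S → VP → SBAR → S → NP → PP → NP → PP → NP → DET; word 28 lies under S → VP → SBAR → S → VP → PP → NP → DET. The lowest shared node is the S.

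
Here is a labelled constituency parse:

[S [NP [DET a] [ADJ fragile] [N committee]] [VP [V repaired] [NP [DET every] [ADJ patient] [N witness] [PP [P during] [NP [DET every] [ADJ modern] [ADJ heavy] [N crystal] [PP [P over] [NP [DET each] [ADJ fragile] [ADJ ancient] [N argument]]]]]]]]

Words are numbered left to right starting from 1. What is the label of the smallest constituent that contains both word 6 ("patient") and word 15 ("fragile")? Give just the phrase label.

The smallest bracket enclosing both words is [NP every patient witness during every modern heavy crystal over each fragile ancient argument], so the label is NP.

NP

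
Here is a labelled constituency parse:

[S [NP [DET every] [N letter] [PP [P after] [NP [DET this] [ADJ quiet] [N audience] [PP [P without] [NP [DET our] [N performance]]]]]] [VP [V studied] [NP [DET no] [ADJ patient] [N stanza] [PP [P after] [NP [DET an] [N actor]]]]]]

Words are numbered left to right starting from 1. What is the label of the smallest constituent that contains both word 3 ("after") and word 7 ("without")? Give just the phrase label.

PP

Both words fall inside [PP after this quiet audience without our performance] (words 3–9), and no smaller constituent contains them both. Label: PP.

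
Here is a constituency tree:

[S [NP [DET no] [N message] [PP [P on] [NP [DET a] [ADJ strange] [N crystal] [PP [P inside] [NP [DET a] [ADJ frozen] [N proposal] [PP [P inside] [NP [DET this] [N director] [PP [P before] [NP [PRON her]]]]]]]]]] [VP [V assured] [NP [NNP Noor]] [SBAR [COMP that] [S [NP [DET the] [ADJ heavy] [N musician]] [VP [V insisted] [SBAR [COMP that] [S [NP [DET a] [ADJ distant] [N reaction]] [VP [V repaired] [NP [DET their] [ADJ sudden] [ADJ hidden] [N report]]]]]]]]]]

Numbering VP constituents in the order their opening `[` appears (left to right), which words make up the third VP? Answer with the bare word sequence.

repaired their sudden hidden report

The VP opening brackets appear, in order, over: "assured Noor that the heavy musician insisted that a distant reaction repaired their sudden hidden report"; "insisted that a distant reaction repaired their sudden hidden report"; "repaired their sudden hidden report". The third one spans "repaired their sudden hidden report".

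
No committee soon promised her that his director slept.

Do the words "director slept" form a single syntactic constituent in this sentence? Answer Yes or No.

No

"director" belongs to the noun phrase "his director" while "slept" belongs to the verb phrase "slept"; a span that runs across that boundary is not a single phrase.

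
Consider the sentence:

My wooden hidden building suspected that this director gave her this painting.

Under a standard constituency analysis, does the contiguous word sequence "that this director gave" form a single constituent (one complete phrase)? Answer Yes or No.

No

The sequence begins inside the complementizer "that" and ends inside the clause "this director gave her this painting"; it crosses a phrase boundary, so no single node in the tree spans exactly those words.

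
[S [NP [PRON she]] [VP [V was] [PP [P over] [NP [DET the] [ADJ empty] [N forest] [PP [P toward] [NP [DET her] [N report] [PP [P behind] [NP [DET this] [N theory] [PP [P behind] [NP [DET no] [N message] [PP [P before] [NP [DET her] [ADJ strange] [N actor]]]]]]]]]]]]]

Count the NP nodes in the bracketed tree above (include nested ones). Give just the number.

6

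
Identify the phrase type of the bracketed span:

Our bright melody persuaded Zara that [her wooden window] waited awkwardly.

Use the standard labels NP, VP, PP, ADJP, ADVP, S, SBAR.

The bracketed span "her wooden window" is headed by "window", making it a noun phrase (NP).

NP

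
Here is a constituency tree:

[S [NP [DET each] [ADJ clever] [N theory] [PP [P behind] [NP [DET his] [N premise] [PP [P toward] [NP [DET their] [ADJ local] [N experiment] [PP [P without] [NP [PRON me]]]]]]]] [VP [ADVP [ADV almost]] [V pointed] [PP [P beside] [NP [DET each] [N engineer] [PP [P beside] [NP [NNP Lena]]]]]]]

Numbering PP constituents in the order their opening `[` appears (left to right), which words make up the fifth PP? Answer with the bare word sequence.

Opening `[PP` markers occur at word positions 4, 7, 11, 15, 18; the fifth of these opens the constituent [PP beside Lena].

beside Lena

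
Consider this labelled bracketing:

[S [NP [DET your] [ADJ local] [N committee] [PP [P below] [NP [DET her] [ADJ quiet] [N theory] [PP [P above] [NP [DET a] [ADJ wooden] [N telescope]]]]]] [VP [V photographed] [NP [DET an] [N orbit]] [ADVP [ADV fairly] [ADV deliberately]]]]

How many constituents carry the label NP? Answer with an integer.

4

Listing each NP by its span: [NP your local committee below her quiet theory above a wooden telescope]; [NP her quiet theory above a wooden telescope]; [NP a wooden telescope]; [NP an orbit] — that makes 4.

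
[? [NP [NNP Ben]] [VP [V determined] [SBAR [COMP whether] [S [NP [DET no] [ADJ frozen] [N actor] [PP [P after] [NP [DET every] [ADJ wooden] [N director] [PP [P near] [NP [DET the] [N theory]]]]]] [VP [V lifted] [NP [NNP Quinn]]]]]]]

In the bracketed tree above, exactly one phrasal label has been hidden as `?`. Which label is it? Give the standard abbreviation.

A constituent whose immediate children are NP, VP is a clause: S.

S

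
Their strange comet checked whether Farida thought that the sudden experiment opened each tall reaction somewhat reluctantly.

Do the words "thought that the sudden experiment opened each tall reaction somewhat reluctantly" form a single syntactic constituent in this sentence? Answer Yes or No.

Yes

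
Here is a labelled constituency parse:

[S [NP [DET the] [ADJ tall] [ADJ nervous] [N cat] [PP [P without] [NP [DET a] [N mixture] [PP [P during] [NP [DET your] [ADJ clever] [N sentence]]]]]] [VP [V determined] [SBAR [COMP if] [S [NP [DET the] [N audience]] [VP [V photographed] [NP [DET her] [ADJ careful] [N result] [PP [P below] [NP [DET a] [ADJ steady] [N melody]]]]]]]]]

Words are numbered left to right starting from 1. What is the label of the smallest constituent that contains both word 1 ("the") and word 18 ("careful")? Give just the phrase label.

Word 1 lies under S → NP → DET; word 18 lies under S → VP → SBAR → S → VP → NP → ADJ. The lowest shared node is the S.

S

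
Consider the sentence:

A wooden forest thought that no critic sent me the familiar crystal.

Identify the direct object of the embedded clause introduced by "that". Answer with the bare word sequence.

the familiar crystal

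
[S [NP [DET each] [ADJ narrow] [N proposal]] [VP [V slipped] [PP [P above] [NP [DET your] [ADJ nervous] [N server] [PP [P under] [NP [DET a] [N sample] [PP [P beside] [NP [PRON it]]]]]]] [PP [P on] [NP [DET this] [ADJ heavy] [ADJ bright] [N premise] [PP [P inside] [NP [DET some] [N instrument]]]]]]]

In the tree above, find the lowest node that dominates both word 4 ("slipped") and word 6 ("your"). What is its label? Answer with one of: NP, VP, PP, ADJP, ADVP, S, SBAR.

VP

The smallest bracket enclosing both words is [VP slipped above your nervous server under a sample beside it on this heavy bright premise inside some instrument], so the label is VP.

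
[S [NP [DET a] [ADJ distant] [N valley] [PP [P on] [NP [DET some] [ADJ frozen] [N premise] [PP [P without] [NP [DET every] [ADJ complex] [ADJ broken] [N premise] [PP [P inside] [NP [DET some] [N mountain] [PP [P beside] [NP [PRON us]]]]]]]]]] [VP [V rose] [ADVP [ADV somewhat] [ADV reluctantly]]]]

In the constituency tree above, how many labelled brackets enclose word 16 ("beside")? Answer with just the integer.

Counting open brackets not yet closed at "beside": [S [NP [PP [NP [PP [NP [PP [NP [PP [P = 10.

10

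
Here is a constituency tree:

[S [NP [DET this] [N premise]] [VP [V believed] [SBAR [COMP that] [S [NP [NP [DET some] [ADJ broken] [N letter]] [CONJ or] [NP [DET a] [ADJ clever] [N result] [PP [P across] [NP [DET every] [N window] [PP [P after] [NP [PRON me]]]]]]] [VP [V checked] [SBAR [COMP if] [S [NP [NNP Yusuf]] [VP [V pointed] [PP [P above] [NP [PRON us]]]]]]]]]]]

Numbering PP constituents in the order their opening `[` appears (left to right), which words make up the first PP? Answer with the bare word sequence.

across every window after me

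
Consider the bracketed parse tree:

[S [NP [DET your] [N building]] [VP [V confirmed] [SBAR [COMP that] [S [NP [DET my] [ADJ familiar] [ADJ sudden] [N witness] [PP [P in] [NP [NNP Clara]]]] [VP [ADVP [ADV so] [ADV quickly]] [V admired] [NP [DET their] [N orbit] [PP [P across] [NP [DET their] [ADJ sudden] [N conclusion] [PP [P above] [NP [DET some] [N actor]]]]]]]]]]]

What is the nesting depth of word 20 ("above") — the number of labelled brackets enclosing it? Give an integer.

10

Path from the root down to the word: S → VP → SBAR → S → VP → NP → PP → NP → PP → P. That is 10 enclosing brackets.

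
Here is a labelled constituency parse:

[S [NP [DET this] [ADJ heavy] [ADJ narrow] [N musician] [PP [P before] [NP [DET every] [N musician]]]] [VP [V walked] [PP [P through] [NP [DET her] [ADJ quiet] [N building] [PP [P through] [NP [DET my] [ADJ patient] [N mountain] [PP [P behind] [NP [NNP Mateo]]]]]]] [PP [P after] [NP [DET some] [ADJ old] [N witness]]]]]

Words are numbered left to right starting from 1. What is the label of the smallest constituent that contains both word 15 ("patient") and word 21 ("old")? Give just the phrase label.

Word 15 lies under S → VP → PP → NP → PP → NP → ADJ; word 21 lies under S → VP → PP → NP → ADJ. The lowest shared node is the VP.

VP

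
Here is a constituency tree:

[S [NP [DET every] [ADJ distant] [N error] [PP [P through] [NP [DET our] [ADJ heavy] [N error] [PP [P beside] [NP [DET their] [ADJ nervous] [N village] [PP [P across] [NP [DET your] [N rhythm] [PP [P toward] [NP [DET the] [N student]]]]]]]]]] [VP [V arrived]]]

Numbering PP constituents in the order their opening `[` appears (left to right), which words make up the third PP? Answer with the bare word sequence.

Opening `[PP` markers occur at word positions 4, 8, 12, 15; the third of these opens the constituent [PP across your rhythm toward the student].

across your rhythm toward the student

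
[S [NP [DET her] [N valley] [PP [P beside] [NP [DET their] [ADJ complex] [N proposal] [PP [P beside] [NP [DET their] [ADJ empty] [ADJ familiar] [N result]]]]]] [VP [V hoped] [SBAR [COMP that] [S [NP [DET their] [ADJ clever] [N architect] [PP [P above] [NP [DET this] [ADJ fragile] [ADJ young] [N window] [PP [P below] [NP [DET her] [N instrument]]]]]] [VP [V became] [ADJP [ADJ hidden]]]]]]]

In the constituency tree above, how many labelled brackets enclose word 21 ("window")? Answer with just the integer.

The word sits inside N, which is inside NP, inside PP, inside NP, inside S, inside SBAR, inside VP, inside S — 8 brackets in all.

8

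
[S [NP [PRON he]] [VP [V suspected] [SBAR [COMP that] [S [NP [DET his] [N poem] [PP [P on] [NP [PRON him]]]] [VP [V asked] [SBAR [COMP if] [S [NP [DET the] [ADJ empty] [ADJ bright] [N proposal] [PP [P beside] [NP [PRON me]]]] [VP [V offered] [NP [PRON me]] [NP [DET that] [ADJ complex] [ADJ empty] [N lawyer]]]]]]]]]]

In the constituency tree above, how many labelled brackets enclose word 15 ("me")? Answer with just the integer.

11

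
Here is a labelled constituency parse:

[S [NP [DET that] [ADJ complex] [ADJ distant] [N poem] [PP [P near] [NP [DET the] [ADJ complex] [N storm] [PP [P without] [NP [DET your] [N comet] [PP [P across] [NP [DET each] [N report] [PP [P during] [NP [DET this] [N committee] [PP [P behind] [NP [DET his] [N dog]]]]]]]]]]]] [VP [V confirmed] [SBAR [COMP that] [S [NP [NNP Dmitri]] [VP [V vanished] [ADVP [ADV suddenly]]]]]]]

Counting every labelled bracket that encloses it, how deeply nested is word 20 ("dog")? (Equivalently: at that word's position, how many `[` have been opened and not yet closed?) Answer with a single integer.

13

Path from the root down to the word: S → NP → PP → NP → PP → NP → PP → NP → PP → NP → PP → NP → N. That is 13 enclosing brackets.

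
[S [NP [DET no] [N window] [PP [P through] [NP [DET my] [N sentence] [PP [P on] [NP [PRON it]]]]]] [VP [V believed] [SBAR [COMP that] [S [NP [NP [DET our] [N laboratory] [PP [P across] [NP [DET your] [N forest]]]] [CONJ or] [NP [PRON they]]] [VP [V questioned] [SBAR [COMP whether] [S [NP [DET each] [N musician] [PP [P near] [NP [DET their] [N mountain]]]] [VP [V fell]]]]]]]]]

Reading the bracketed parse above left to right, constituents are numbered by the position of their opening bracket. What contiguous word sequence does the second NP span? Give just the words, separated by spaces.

my sentence on it

The NP opening brackets appear, in order, over: "no window through my sentence on it"; "my sentence on it"; "it"; "our laboratory across your forest or they"; "our laboratory across your forest"; "your forest"; "they"; "each musician near their mountain"; "their mountain". The second one spans "my sentence on it".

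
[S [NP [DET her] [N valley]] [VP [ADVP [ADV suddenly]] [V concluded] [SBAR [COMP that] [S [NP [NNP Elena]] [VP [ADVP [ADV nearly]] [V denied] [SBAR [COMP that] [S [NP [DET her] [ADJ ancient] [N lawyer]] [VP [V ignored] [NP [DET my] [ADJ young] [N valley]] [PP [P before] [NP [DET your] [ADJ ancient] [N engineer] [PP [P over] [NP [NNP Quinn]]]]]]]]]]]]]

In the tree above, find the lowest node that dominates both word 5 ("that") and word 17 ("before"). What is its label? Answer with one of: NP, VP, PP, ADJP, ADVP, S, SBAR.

SBAR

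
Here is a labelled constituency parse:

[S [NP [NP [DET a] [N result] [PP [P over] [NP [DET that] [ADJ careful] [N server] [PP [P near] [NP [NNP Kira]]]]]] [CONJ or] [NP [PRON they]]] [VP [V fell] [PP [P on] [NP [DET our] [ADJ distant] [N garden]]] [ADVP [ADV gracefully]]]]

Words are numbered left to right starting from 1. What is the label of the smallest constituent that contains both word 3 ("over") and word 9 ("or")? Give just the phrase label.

NP

Word 3 lies under S → NP → NP → PP → P; word 9 lies under S → NP → CONJ. The lowest shared node is the NP.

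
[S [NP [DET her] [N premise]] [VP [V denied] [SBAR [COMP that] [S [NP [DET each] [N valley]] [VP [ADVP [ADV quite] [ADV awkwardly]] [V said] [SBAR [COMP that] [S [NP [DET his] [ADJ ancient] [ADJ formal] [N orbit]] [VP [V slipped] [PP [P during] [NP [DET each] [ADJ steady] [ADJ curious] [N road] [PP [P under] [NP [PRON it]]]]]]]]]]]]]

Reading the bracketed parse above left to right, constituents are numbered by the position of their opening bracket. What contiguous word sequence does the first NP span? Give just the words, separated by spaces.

her premise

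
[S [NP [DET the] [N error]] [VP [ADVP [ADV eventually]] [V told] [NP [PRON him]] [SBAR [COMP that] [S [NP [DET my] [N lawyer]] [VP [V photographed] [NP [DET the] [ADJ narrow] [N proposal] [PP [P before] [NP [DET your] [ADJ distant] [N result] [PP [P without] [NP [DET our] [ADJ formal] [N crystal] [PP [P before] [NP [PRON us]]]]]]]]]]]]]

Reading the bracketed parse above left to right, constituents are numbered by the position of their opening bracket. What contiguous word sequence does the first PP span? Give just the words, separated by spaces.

In left-to-right order the PP constituents are "before your distant result without our formal crystal before us"; "without our formal crystal before us"; "before us". Number 1 is "before your distant result without our formal crystal before us".

before your distant result without our formal crystal before us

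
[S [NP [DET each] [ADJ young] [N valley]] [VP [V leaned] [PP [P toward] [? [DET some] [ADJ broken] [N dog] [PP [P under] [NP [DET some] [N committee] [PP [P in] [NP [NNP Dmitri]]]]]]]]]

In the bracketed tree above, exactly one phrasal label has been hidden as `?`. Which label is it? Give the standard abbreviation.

NP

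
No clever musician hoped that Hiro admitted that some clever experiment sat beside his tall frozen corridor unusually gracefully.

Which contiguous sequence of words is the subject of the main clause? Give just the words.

In the main clause the verb is "hoped"; the NP preceding it, "no clever musician", is the subject.

no clever musician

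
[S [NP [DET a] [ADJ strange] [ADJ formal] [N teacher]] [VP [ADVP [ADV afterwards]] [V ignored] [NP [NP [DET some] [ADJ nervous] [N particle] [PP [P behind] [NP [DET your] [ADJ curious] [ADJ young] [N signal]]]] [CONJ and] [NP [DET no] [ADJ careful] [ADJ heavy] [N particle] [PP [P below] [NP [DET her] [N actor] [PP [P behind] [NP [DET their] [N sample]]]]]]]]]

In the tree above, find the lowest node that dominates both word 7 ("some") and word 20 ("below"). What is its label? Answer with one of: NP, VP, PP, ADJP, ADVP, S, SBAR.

Both words fall inside [NP some nervous particle behind your curious young signal and no careful heavy particle below her actor behind their sample] (words 7–25), and no smaller constituent contains them both. Label: NP.

NP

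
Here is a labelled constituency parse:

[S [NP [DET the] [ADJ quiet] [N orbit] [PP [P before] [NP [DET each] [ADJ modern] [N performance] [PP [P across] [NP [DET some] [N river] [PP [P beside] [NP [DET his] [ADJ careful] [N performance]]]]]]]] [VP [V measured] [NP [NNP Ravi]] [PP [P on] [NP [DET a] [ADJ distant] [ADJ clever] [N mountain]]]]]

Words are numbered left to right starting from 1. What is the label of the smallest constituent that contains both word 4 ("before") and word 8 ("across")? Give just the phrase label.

PP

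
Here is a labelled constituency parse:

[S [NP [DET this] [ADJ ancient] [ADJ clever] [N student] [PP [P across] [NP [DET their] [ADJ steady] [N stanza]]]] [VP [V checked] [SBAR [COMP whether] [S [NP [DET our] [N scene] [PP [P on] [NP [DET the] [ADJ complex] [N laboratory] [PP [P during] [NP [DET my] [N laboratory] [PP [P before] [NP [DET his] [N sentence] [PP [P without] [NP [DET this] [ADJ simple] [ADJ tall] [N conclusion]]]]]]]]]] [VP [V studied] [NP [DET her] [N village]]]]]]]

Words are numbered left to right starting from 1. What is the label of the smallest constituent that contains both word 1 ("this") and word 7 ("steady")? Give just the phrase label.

The smallest bracket enclosing both words is [NP this ancient clever student across their steady stanza], so the label is NP.

NP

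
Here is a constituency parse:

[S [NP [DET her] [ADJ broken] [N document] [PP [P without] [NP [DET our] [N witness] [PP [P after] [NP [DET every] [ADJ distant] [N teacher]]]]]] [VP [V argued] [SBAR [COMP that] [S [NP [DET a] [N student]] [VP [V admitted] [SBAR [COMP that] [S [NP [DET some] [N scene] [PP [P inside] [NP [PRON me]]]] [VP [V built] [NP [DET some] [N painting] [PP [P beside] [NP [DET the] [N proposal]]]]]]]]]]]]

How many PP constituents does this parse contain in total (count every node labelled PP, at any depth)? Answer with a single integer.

Listing each PP by its span: [PP without our witness after every distant teacher]; [PP after every distant teacher]; [PP inside me]; [PP beside the proposal] — that makes 4.

4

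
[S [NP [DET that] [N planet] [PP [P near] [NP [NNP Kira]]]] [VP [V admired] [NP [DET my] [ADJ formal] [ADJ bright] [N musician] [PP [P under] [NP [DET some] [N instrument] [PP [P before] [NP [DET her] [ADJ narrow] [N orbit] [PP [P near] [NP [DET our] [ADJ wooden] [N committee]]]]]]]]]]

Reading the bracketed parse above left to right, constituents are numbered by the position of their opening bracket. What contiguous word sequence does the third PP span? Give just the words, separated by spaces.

before her narrow orbit near our wooden committee

Opening `[PP` markers occur at word positions 3, 10, 13, 17; the third of these opens the constituent [PP before her narrow orbit near our wooden committee].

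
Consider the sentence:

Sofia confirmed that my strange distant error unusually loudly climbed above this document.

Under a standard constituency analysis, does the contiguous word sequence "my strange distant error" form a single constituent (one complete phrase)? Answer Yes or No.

Yes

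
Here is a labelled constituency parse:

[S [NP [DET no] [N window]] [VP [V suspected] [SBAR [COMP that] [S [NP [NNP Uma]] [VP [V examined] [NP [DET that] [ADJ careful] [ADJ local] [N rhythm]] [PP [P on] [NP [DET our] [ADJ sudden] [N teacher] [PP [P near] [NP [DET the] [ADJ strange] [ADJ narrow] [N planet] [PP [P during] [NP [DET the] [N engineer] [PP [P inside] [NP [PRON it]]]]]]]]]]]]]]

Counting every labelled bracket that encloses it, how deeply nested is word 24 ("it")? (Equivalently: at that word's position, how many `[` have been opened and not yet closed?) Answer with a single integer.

The word sits inside PRON, which is inside NP, inside PP, inside NP, inside PP, inside NP, inside PP, inside NP, inside PP, inside VP, inside S, inside SBAR, inside VP, inside S — 14 brackets in all.

14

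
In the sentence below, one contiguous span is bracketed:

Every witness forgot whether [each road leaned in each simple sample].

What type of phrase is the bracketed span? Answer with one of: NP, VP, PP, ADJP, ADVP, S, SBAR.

S

The bracketed span "each road leaned in each simple sample" is headed by "leaned", making it a clause (S).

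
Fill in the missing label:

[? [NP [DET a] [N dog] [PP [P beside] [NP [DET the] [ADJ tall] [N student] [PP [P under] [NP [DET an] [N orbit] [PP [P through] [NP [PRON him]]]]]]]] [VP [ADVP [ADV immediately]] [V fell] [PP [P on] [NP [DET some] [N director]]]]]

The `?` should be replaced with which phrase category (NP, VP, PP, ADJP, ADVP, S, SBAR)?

Looking at what the `?` directly dominates — NP, VP — this is a clause (S).

S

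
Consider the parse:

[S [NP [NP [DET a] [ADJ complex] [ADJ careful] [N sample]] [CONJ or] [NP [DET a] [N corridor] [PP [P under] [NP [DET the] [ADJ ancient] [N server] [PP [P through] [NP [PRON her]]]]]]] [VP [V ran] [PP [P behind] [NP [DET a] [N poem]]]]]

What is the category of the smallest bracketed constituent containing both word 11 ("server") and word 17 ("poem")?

Word 11 lies under S → NP → NP → PP → NP → N; word 17 lies under S → VP → PP → NP → N. The lowest shared node is the S.

S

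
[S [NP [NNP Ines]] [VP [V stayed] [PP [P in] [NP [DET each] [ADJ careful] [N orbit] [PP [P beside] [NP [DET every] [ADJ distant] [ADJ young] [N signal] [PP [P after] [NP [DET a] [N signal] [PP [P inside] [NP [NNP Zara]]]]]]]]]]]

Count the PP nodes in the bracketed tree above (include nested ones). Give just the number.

4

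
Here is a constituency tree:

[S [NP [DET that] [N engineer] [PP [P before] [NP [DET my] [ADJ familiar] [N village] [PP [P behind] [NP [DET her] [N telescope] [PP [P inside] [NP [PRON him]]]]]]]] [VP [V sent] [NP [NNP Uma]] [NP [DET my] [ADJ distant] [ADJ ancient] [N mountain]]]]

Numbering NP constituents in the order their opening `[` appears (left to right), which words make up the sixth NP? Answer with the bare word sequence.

my distant ancient mountain

The NP opening brackets appear, in order, over: "that engineer before my familiar village behind her telescope inside him"; "my familiar village behind her telescope inside him"; "her telescope inside him"; "him"; "Uma"; "my distant ancient mountain". The sixth one spans "my distant ancient mountain".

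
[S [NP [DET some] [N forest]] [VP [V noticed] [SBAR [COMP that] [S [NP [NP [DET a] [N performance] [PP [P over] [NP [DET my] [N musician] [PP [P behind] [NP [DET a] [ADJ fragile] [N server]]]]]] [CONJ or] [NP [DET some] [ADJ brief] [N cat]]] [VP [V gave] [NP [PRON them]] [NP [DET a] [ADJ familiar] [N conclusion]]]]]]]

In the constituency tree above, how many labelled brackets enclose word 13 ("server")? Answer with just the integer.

The word sits inside N, which is inside NP, inside PP, inside NP, inside PP, inside NP, inside NP, inside S, inside SBAR, inside VP, inside S — 11 brackets in all.

11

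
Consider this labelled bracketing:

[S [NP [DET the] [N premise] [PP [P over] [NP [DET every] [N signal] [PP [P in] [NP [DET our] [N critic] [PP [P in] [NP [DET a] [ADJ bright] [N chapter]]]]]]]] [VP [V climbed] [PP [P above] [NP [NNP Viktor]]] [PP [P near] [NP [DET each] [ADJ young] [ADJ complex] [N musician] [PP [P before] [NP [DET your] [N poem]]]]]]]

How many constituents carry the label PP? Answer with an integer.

Listing each PP by its span: [PP over every signal in our critic in a bright chapter]; [PP in our critic in a bright chapter]; [PP in a bright chapter]; [PP above Viktor]; [PP near each young complex musician before your poem]; [PP before your poem] — that makes 6.

6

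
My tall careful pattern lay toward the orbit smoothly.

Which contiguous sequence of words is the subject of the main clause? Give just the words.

In the main clause the verb is "lay"; the NP preceding it, "my tall careful pattern", is the subject.

my tall careful pattern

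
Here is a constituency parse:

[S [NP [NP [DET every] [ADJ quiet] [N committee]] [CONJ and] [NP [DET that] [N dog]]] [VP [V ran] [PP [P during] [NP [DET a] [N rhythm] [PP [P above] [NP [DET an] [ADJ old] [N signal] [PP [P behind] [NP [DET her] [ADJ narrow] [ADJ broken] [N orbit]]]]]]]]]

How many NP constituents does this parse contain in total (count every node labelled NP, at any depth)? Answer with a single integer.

Scanning left to right, an opening `[NP` appears at word positions 1, 1, 5, 9, 12, 16 — 6 in total.

6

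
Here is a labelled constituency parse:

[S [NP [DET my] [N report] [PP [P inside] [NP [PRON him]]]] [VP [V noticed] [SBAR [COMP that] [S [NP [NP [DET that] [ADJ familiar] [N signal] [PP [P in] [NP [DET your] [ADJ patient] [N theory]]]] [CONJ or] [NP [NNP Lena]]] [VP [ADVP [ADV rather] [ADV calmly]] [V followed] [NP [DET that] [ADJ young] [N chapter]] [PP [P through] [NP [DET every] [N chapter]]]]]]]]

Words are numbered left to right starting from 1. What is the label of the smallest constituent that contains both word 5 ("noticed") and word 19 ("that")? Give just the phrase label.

VP

The smallest bracket enclosing both words is [VP noticed that that familiar signal in your patient theory or Lena rather calmly followed that young chapter through every chapter], so the label is VP.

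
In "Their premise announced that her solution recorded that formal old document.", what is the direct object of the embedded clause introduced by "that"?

that formal old document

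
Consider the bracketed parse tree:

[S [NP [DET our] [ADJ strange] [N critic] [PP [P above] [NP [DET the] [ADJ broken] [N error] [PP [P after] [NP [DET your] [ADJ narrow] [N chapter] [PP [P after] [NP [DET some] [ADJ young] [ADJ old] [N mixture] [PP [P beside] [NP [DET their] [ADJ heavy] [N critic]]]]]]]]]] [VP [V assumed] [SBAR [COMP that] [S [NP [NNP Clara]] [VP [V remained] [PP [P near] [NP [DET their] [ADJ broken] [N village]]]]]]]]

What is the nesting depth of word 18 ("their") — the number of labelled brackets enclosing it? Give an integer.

11

Counting open brackets not yet closed at "their": [S [NP [PP [NP [PP [NP [PP [NP [PP [NP [DET = 11.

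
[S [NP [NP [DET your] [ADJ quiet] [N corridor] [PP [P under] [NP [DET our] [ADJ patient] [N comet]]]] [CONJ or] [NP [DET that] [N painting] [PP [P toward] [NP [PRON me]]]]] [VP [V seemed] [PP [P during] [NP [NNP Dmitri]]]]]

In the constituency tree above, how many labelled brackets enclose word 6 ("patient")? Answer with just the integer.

The word sits inside ADJ, which is inside NP, inside PP, inside NP, inside NP, inside S — 6 brackets in all.

6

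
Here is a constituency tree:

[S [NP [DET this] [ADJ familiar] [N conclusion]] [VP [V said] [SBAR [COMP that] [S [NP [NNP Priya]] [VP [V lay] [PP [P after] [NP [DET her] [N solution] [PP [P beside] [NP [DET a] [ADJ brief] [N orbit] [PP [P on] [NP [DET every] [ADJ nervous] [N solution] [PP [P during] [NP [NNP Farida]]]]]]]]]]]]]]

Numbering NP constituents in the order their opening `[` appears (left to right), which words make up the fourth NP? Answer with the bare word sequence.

a brief orbit on every nervous solution during Farida

Opening `[NP` markers occur at word positions 1, 6, 9, 12, 16, 20; the fourth of these opens the constituent [NP a brief orbit on every nervous solution during Farida].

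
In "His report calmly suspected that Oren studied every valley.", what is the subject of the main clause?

his report

In the main clause the verb is "suspected"; the NP preceding it, "his report", is the subject.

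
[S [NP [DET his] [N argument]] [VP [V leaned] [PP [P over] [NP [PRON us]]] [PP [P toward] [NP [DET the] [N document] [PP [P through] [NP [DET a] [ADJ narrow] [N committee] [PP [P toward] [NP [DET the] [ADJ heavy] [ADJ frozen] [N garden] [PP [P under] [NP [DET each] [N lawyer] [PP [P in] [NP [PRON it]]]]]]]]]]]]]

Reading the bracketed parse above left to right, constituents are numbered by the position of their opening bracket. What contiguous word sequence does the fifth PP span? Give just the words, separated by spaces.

under each lawyer in it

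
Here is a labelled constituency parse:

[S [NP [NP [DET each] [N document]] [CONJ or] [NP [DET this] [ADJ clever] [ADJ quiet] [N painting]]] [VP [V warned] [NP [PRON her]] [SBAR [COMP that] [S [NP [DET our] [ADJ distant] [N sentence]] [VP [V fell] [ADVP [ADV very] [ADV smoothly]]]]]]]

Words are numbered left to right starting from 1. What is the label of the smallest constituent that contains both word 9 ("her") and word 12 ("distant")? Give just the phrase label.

VP

Both words fall inside [VP warned her that our distant sentence fell very smoothly] (words 8–16), and no smaller constituent contains them both. Label: VP.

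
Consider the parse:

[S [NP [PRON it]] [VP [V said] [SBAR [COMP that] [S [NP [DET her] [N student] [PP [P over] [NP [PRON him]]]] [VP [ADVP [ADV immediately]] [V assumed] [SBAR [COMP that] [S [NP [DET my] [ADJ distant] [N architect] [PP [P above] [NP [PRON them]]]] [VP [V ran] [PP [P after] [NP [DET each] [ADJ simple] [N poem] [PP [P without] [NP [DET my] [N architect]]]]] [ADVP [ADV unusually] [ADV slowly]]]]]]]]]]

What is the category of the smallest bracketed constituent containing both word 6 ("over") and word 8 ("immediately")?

The smallest bracket enclosing both words is [S her student over him immediately assumed that my distant architect above them ran after each simple poem without my architect unusually slowly], so the label is S.

S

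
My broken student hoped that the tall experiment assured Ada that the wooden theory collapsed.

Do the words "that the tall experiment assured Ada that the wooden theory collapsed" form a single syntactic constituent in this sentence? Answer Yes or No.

Yes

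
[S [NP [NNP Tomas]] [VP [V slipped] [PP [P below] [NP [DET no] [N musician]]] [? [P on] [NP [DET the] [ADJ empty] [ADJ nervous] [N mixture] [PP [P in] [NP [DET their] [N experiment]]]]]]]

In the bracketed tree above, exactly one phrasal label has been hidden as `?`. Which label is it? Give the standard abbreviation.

Looking at what the `?` directly dominates — P 'on', NP — this is a prepositional phrase (PP).

PP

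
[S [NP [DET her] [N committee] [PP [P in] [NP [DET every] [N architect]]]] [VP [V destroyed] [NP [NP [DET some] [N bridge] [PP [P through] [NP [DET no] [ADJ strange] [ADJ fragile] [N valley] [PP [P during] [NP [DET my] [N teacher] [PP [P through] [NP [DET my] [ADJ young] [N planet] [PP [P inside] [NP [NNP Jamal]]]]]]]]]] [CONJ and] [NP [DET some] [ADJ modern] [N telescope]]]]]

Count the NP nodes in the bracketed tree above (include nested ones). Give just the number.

The NP constituents are: [NP her committee in every architect]; [NP every architect]; [NP some bridge through no strange fragile valley during my teacher through my young planet inside Jamal and some modern telescope]; [NP some bridge through no strange fragile valley during my teacher through my young planet inside Jamal]; [NP no strange fragile valley during my teacher through my young planet inside Jamal]; [NP my teacher through my young planet inside Jamal] …. Total: 9.

9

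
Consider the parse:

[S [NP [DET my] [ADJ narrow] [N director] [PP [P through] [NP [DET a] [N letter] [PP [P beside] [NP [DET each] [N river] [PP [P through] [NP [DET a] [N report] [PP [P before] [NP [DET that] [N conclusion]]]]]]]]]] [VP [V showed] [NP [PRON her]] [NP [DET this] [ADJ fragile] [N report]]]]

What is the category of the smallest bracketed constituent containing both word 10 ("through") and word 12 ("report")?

The smallest bracket enclosing both words is [PP through a report before that conclusion], so the label is PP.

PP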